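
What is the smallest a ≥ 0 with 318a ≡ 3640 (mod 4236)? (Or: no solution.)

gcd(4236, 318):
  4236 = 13×318 + 102
  318 = 3×102 + 12
  102 = 8×12 + 6
  12 = 2×6
so gcd(4236, 318) = 6.
6 does not divide 3640, so the congruence has no solution.

no solution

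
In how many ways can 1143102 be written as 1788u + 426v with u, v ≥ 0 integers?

9

gcd(1788, 426) = 6  (1788 = 4×426 + 84, 426 = 5×84 + 6, 84 = 14×6).
Back-substituting, 1788×(-5) + 426×(21) = 6.
Scale by 190517: one solution is (-952585, 4000857). Reduce u mod 71: (22, 2591).
General: u = 22 + 71t, v = 2591 - 298t.
u ≥ 0 ⇒ t ≥ 0; v ≥ 0 ⇒ t ≤ 8. So t ∈ [0, 8]: 9 solutions.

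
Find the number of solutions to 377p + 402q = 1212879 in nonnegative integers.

gcd(402, 377):
  402 = 1·377 + 25
  377 = 15·25 + 2
  25 = 12·2 + 1
  2 = 2·1
so gcd(402, 377) = 1.
Back-substitute for Bézout coefficients:
  1 = 25 - 12·2
  ... = 377·(-193) + 402·(181)
Scale by 1212879: one solution is (-234085647, 219531099). Reduce p mod 402: (159, 2868).
General: p = 159 + 402t, q = 2868 - 377t.
p ≥ 0 ⇒ t ≥ 0; q ≥ 0 ⇒ t ≤ 7. So t ∈ [0, 7]: 8 solutions.

8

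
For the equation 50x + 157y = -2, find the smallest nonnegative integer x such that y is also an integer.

113

gcd(157, 50):
  157 = 3×50 + 7
  50 = 7×7 + 1
  7 = 7×1
so gcd(157, 50) = 1.
1 divides -2, so solutions exist.
Back-substitute for Bézout coefficients:
  1 = 50 - 7×7
  ... = 50×(22) + 157×(-7)
Scale by -2/1 = -2: (x₀, y₀) = (-44, 14).
General solution: x = -44 + 157t, y = 14 - 50t for integer t.
x ≥ 0: smallest is -44 mod 157 = 113 (at t = 1), with y = -36.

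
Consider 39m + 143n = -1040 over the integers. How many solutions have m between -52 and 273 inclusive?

29

gcd(143, 39):
  143 = 3*39 + 26
  39 = 1*26 + 13
  26 = 2*13
so gcd(143, 39) = 13.
Back-substitute for Bézout coefficients:
  13 = 39 - 1*26
  ... = 39*(4) + 143*(-1)
Scale by -80: particular solution (-320, 80); reduce m mod 11: (10, -10).
General solution: m = 10 + 11t, n = -10 - 3t for integer t.
-52 ≤ 10 + 11t ≤ 273 gives t ∈ [-5, 23], which is 29 values.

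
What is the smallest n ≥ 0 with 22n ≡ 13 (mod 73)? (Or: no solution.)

gcd(73, 22):
  73 = 3×22 + 7
  22 = 3×7 + 1
  7 = 7×1
so gcd(73, 22) = 1.
1 divides 13, so solutions exist.
Back-substitute for Bézout coefficients:
  1 = 22 - 3×7
  ... = 22×(10) + 73×(-3)
So 22×(10) ≡ 1 (mod 73); multiply by 13: n ≡ 130 (mod 73).
Smallest nonnegative: n = 130 mod 73 = 57.

57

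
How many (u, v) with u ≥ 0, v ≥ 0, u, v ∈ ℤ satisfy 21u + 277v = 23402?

gcd(277, 21) = 1.
By Bézout, 21·(66) + 277·(-5) = 1.
One solution: (257, 65).
General: u = 257 + 277t, v = 65 - 21t.
u ≥ 0 ⇒ t ≥ 0; v ≥ 0 ⇒ t ≤ 3. So t ∈ [0, 3]: 4 solutions.

4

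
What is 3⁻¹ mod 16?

11

gcd(16, 3) = 1  (16 = 5·3 + 1, 3 = 3·1).
Back-substituting, 3·(-5) + 16·(1) = 1.
So 3·-5 ≡ 1 (mod 16), and -5 mod 16 = 11.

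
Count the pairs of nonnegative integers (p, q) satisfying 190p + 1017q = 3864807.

20

gcd(1017, 190):
  1017 = 5×190 + 67
  190 = 2×67 + 56
  67 = 1×56 + 11
  56 = 5×11 + 1
  11 = 11×1
so gcd(1017, 190) = 1.
Back-substitute for Bézout coefficients:
  1 = 56 - 5×11
  ... = 190×(91) + 1017×(-17)
Scale by 3864807: one solution is (351697437, -65701719). Reduce p mod 1017: (531, 3701).
General: p = 531 + 1017t, q = 3701 - 190t.
p ≥ 0 ⇒ t ≥ 0; q ≥ 0 ⇒ t ≤ 19. So t ∈ [0, 19]: 20 solutions.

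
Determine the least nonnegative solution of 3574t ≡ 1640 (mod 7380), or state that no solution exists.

gcd(7380, 3574):
  7380 = 2*3574 + 232
  3574 = 15*232 + 94
  232 = 2*94 + 44
  94 = 2*44 + 6
  44 = 7*6 + 2
  6 = 3*2
so gcd(7380, 3574) = 2.
2 divides 1640, so solutions exist.
Back-substitute for Bézout coefficients:
  2 = 44 - 7*6
  ... = 3574*(-1177) + 7380*(570)
So 3574*(-1177) ≡ 2 (mod 7380); multiply by 820: t ≡ -965140 (mod 3690).
Smallest nonnegative: t = -965140 mod 3690 = 1640.

1640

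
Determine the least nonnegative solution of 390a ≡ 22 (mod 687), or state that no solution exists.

gcd(687, 390) = 3  (687 = 1×390 + 297, 390 = 1×297 + 93, 297 = 3×93 + 18, 93 = 5×18 + 3, 18 = 6×3).
3 does not divide 22, so the congruence has no solution.

no solution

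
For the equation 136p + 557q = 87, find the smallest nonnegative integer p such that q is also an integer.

316

gcd(557, 136):
  557 = 4×136 + 13
  136 = 10×13 + 6
  13 = 2×6 + 1
  6 = 6×1
so gcd(557, 136) = 1.
1 divides 87, so solutions exist.
Back-substitute for Bézout coefficients:
  1 = 13 - 2×6
  ... = 136×(-86) + 557×(21)
Scale by 87/1 = 87: (p₀, q₀) = (-7482, 1827).
General solution: p = -7482 + 557t, q = 1827 - 136t for integer t.
p ≥ 0: smallest is -7482 mod 557 = 316 (at t = 14), with q = -77.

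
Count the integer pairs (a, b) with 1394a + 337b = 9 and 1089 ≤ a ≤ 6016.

15

gcd(1394, 337):
  1394 = 4·337 + 46
  337 = 7·46 + 15
  46 = 3·15 + 1
  15 = 15·1
so gcd(1394, 337) = 1.
Back-substitute for Bézout coefficients:
  1 = 46 - 3·15
  ... = 1394·(22) + 337·(-91)
Scale by 9: particular solution (198, -819); reduce a mod 337: (198, -819).
General solution: a = 198 + 337t, b = -819 - 1394t for integer t.
1089 ≤ 198 + 337t ≤ 6016 gives t ∈ [3, 17], which is 15 values.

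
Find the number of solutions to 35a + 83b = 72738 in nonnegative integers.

gcd(83, 35):
  83 = 2·35 + 13
  35 = 2·13 + 9
  13 = 1·9 + 4
  9 = 2·4 + 1
  4 = 4·1
so gcd(83, 35) = 1.
Back-substitute for Bézout coefficients:
  1 = 9 - 2·4
  ... = 35·(19) + 83·(-8)
Scale by 72738: one solution is (1382022, -581904). Reduce a mod 83: (72, 846).
General: a = 72 + 83t, b = 846 - 35t.
a ≥ 0 ⇒ t ≥ 0; b ≥ 0 ⇒ t ≤ 24. So t ∈ [0, 24]: 25 solutions.

25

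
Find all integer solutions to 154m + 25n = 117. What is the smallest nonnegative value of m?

23

gcd(154, 25) = 1.
1 divides 117, so solutions exist.
By Bézout, 154*(-6) + 25*(37) = 1.
Scale by 117/1 = 117: (m₀, n₀) = (-702, 4329).
General solution: m = -702 + 25t, n = 4329 - 154t for integer t.
m ≥ 0: smallest is -702 mod 25 = 23 (at t = 29), with n = -137.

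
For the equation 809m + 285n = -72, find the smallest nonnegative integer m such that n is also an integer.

237

gcd(809, 285):
  809 = 2·285 + 239
  285 = 1·239 + 46
  239 = 5·46 + 9
  46 = 5·9 + 1
  9 = 9·1
so gcd(809, 285) = 1.
1 divides -72, so solutions exist.
Back-substitute for Bézout coefficients:
  1 = 46 - 5·9
  ... = 809·(-31) + 285·(88)
Scale by -72/1 = -72: (m₀, n₀) = (2232, -6336).
General solution: m = 2232 + 285t, n = -6336 - 809t for integer t.
m ≥ 0: smallest is 2232 mod 285 = 237 (at t = -7), with n = -673.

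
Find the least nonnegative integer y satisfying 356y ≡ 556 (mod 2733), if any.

gcd(2733, 356) = 1  (2733 = 7*356 + 241, 356 = 1*241 + 115, 241 = 2*115 + 11, 115 = 10*11 + 5, 11 = 2*5 + 1, 5 = 5*1).
1 divides 556, so solutions exist.
Back-substituting, 356*(-499) + 2733*(65) = 1.
So 356*(-499) ≡ 1 (mod 2733); multiply by 556: y ≡ -277444 (mod 2733).
Smallest nonnegative: y = -277444 mod 2733 = 1322.

1322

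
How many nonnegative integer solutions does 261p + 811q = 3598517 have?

gcd(811, 261) = 1.
By Bézout, 261·(-87) + 811·(28) = 1.
One solution: (162, 4385).
General: p = 162 + 811t, q = 4385 - 261t.
p ≥ 0 ⇒ t ≥ 0; q ≥ 0 ⇒ t ≤ 16. So t ∈ [0, 16]: 17 solutions.

17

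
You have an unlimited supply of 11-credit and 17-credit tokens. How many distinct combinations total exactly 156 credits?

Need nonnegative integers with 11j + 17k = 156.
gcd(11, 17) = 1, and 11·(-3) + 17·(2) = 1.
So (j₀, k₀) = (-468, 312); general j = -468 + 17t, k = 312 - 11t.
j ≥ 0 ⇒ t ≥ 28; k ≥ 0 ⇒ t ≤ 28. That's 1 value of t.

1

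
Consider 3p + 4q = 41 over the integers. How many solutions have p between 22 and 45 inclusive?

gcd(4, 3):
  4 = 1·3 + 1
  3 = 3·1
so gcd(4, 3) = 1.
Back-substitute for Bézout coefficients:
  1 = 4 - 1·3
  ... = 3·(-1) + 4·(1)
Scale by 41: particular solution (-41, 41); reduce p mod 4: (3, 8).
General solution: p = 3 + 4t, q = 8 - 3t for integer t.
22 ≤ 3 + 4t ≤ 45 gives t ∈ [5, 10], which is 6 values.

6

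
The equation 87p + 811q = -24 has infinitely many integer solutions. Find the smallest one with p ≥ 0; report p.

gcd(811, 87) = 1  (811 = 9*87 + 28, 87 = 3*28 + 3, 28 = 9*3 + 1, 3 = 3*1).
1 divides -24, so solutions exist.
Back-substituting, 87*(-261) + 811*(28) = 1.
Scale by -24/1 = -24: (p₀, q₀) = (6264, -672).
General solution: p = 6264 + 811t, q = -672 - 87t for integer t.
p ≥ 0: smallest is 6264 mod 811 = 587 (at t = -7), with q = -63.

587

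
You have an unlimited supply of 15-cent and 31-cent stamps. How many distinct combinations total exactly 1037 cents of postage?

3

Need nonnegative integers with 15j + 31k = 1037.
gcd(15, 31) = 1, and 15·(-2) + 31·(1) = 1.
So (j₀, k₀) = (-2074, 1037); general j = -2074 + 31t, k = 1037 - 15t.
j ≥ 0 ⇒ t ≥ 67; k ≥ 0 ⇒ t ≤ 69. That's 3 values of t.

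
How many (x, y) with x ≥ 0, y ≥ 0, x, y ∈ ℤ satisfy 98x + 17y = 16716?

gcd(98, 17):
  98 = 5*17 + 13
  17 = 1*13 + 4
  13 = 3*4 + 1
  4 = 4*1
so gcd(98, 17) = 1.
Back-substitute for Bézout coefficients:
  1 = 13 - 3*4
  ... = 98*(4) + 17*(-23)
Scale by 16716: one solution is (66864, -384468). Reduce x mod 17: (3, 966).
General: x = 3 + 17t, y = 966 - 98t.
x ≥ 0 ⇒ t ≥ 0; y ≥ 0 ⇒ t ≤ 9. So t ∈ [0, 9]: 10 solutions.

10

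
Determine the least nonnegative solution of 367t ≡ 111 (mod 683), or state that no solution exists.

gcd(683, 367) = 1.
1 divides 111, so solutions exist.
By Bézout, 367·(67) + 683·(-36) = 1.
So 367·(67) ≡ 1 (mod 683); multiply by 111: t ≡ 7437 (mod 683).
Smallest nonnegative: t = 7437 mod 683 = 607.

607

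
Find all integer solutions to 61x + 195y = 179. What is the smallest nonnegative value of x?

134

gcd(195, 61):
  195 = 3×61 + 12
  61 = 5×12 + 1
  12 = 12×1
so gcd(195, 61) = 1.
1 divides 179, so solutions exist.
Back-substitute for Bézout coefficients:
  1 = 61 - 5×12
  ... = 61×(16) + 195×(-5)
Scale by 179/1 = 179: (x₀, y₀) = (2864, -895).
General solution: x = 2864 + 195t, y = -895 - 61t for integer t.
x ≥ 0: smallest is 2864 mod 195 = 134 (at t = -14), with y = -41.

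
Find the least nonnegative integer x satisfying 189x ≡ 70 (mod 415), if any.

gcd(415, 189) = 1.
1 divides 70, so solutions exist.
By Bézout, 189×(-101) + 415×(46) = 1.
So 189×(-101) ≡ 1 (mod 415); multiply by 70: x ≡ -7070 (mod 415).
Smallest nonnegative: x = -7070 mod 415 = 400.

400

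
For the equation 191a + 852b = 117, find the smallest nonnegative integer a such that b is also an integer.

411

gcd(852, 191):
  852 = 4×191 + 88
  191 = 2×88 + 15
  88 = 5×15 + 13
  15 = 1×13 + 2
  13 = 6×2 + 1
  2 = 2×1
so gcd(852, 191) = 1.
1 divides 117, so solutions exist.
Back-substitute for Bézout coefficients:
  1 = 13 - 6×2
  ... = 191×(-397) + 852×(89)
Scale by 117/1 = 117: (a₀, b₀) = (-46449, 10413).
General solution: a = -46449 + 852t, b = 10413 - 191t for integer t.
a ≥ 0: smallest is -46449 mod 852 = 411 (at t = 55), with b = -92.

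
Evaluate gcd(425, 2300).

gcd(2300, 425) = 25  (2300 = 5×425 + 175, 425 = 2×175 + 75, 175 = 2×75 + 25, 75 = 3×25).

25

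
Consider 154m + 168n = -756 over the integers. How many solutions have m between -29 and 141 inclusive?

gcd(168, 154) = 14.
By Bézout, 154·(-1) + 168·(1) = 14.
Particular solution: (6, -10).
General solution: m = 6 + 12t, n = -10 - 11t for integer t.
-29 ≤ 6 + 12t ≤ 141 gives t ∈ [-2, 11], which is 14 values.

14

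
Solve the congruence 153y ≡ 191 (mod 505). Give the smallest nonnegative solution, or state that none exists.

gcd(505, 153):
  505 = 3*153 + 46
  153 = 3*46 + 15
  46 = 3*15 + 1
  15 = 15*1
so gcd(505, 153) = 1.
1 divides 191, so solutions exist.
Back-substitute for Bézout coefficients:
  1 = 46 - 3*15
  ... = 153*(-33) + 505*(10)
So 153*(-33) ≡ 1 (mod 505); multiply by 191: y ≡ -6303 (mod 505).
Smallest nonnegative: y = -6303 mod 505 = 262.

262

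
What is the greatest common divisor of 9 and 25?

gcd(25, 9) = 1  (25 = 2×9 + 7, 9 = 1×7 + 2, 7 = 3×2 + 1, 2 = 2×1).

1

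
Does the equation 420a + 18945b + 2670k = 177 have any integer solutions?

no

gcd(18945, 420) = 15.
gcd(15, 2670) = 15.
15 does not divide 177 (remainder 12), so no integer solutions.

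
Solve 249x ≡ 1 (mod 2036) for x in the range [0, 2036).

1897

gcd(2036, 249) = 1  (2036 = 8·249 + 44, 249 = 5·44 + 29, 44 = 1·29 + 15, 29 = 1·15 + 14, 15 = 1·14 + 1, 14 = 14·1).
Back-substituting, 249·(-139) + 2036·(17) = 1.
So 249·-139 ≡ 1 (mod 2036), and -139 mod 2036 = 1897.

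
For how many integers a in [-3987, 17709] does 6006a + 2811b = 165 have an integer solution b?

23

gcd(6006, 2811) = 3.
By Bézout, 6006·(-183) + 2811·(391) = 3.
Particular solution: (242, -517).
General solution: a = 242 + 937t, b = -517 - 2002t for integer t.
-3987 ≤ 242 + 937t ≤ 17709 gives t ∈ [-4, 18], which is 23 values.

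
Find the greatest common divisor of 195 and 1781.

13

gcd(1781, 195):
  1781 = 9*195 + 26
  195 = 7*26 + 13
  26 = 2*13
so gcd(1781, 195) = 13.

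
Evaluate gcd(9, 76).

1

gcd(76, 9) = 1  (76 = 8×9 + 4, 9 = 2×4 + 1, 4 = 4×1).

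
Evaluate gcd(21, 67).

1

gcd(67, 21):
  67 = 3·21 + 4
  21 = 5·4 + 1
  4 = 4·1
so gcd(67, 21) = 1.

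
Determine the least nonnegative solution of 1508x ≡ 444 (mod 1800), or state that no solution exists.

gcd(1800, 1508):
  1800 = 1*1508 + 292
  1508 = 5*292 + 48
  292 = 6*48 + 4
  48 = 12*4
so gcd(1800, 1508) = 4.
4 divides 444, so solutions exist.
Back-substitute for Bézout coefficients:
  4 = 292 - 6*48
  ... = 1508*(-37) + 1800*(31)
So 1508*(-37) ≡ 4 (mod 1800); multiply by 111: x ≡ -4107 (mod 450).
Smallest nonnegative: x = -4107 mod 450 = 393.

393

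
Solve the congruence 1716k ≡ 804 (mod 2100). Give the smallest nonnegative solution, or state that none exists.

69

gcd(2100, 1716) = 12  (2100 = 1×1716 + 384, 1716 = 4×384 + 180, 384 = 2×180 + 24, 180 = 7×24 + 12, 24 = 2×12).
12 divides 804, so solutions exist.
Back-substituting, 1716×(82) + 2100×(-67) = 12.
So 1716×(82) ≡ 12 (mod 2100); multiply by 67: k ≡ 5494 (mod 175).
Smallest nonnegative: k = 5494 mod 175 = 69.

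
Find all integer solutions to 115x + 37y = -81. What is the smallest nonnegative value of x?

gcd(115, 37):
  115 = 3·37 + 4
  37 = 9·4 + 1
  4 = 4·1
so gcd(115, 37) = 1.
1 divides -81, so solutions exist.
Back-substitute for Bézout coefficients:
  1 = 37 - 9·4
  ... = 115·(-9) + 37·(28)
Scale by -81/1 = -81: (x₀, y₀) = (729, -2268).
General solution: x = 729 + 37t, y = -2268 - 115t for integer t.
x ≥ 0: smallest is 729 mod 37 = 26 (at t = -19), with y = -83.

26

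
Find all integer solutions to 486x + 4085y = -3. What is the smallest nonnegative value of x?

3152

gcd(4085, 486) = 1  (4085 = 8*486 + 197, 486 = 2*197 + 92, 197 = 2*92 + 13, 92 = 7*13 + 1, 13 = 13*1).
1 divides -3, so solutions exist.
Back-substituting, 486*(311) + 4085*(-37) = 1.
Scale by -3/1 = -3: (x₀, y₀) = (-933, 111).
General solution: x = -933 + 4085t, y = 111 - 486t for integer t.
x ≥ 0: smallest is -933 mod 4085 = 3152 (at t = 1), with y = -375.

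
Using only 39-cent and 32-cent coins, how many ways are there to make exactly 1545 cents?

1

Need nonnegative integers with 39j + 32k = 1545.
gcd(39, 32) = 1, and 39·(-9) + 32·(11) = 1.
So (j₀, k₀) = (-13905, 16995); general j = -13905 + 32t, k = 16995 - 39t.
j ≥ 0 ⇒ t ≥ 435; k ≥ 0 ⇒ t ≤ 435. That's 1 value of t.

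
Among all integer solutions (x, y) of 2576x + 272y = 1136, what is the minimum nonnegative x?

11

gcd(2576, 272):
  2576 = 9·272 + 128
  272 = 2·128 + 16
  128 = 8·16
so gcd(2576, 272) = 16.
16 divides 1136, so solutions exist.
Back-substitute for Bézout coefficients:
  16 = 272 - 2·128
  ... = 2576·(-2) + 272·(19)
Scale by 1136/16 = 71: (x₀, y₀) = (-142, 1349).
General solution: x = -142 + 17t, y = 1349 - 161t for integer t.
x ≥ 0: smallest is -142 mod 17 = 11 (at t = 9), with y = -100.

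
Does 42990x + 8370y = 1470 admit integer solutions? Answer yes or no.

yes

gcd(42990, 8370):
  42990 = 5*8370 + 1140
  8370 = 7*1140 + 390
  1140 = 2*390 + 360
  390 = 1*360 + 30
  360 = 12*30
so gcd(42990, 8370) = 30.
30 divides 1470, so integer solutions exist.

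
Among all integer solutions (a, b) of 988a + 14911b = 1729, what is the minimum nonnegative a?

862

gcd(14911, 988):
  14911 = 15*988 + 91
  988 = 10*91 + 78
  91 = 1*78 + 13
  78 = 6*13
so gcd(14911, 988) = 13.
13 divides 1729, so solutions exist.
Back-substitute for Bézout coefficients:
  13 = 91 - 1*78
  ... = 988*(-166) + 14911*(11)
Scale by 1729/13 = 133: (a₀, b₀) = (-22078, 1463).
General solution: a = -22078 + 1147t, b = 1463 - 76t for integer t.
a ≥ 0: smallest is -22078 mod 1147 = 862 (at t = 20), with b = -57.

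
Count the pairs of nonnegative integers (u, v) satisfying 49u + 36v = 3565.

gcd(49, 36) = 1.
By Bézout, 49×(-11) + 36×(15) = 1.
One solution: (25, 65).
General: u = 25 + 36t, v = 65 - 49t.
u ≥ 0 ⇒ t ≥ 0; v ≥ 0 ⇒ t ≤ 1. So t ∈ [0, 1]: 2 solutions.

2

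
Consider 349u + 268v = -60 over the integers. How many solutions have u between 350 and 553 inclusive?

1

gcd(349, 268) = 1.
By Bézout, 349×(-43) + 268×(56) = 1.
Particular solution: (168, -219).
General solution: u = 168 + 268t, v = -219 - 349t for integer t.
350 ≤ 168 + 268t ≤ 553 gives t ∈ [1, 1], which is 1 value.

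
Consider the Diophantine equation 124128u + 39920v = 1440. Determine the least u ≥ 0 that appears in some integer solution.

110

gcd(124128, 39920):
  124128 = 3·39920 + 4368
  39920 = 9·4368 + 608
  4368 = 7·608 + 112
  608 = 5·112 + 48
  112 = 2·48 + 16
  48 = 3·16
so gcd(124128, 39920) = 16.
16 divides 1440, so solutions exist.
Back-substitute for Bézout coefficients:
  16 = 112 - 2·48
  ... = 124128·(722) + 39920·(-2245)
Scale by 1440/16 = 90: (u₀, v₀) = (64980, -202050).
General solution: u = 64980 + 2495t, v = -202050 - 7758t for integer t.
u ≥ 0: smallest is 64980 mod 2495 = 110 (at t = -26), with v = -342.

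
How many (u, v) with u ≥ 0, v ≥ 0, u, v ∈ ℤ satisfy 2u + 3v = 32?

6

gcd(3, 2) = 1.
By Bézout, 2×(-1) + 3×(1) = 1.
One solution: (1, 10).
General: u = 1 + 3t, v = 10 - 2t.
u ≥ 0 ⇒ t ≥ 0; v ≥ 0 ⇒ t ≤ 5. So t ∈ [0, 5]: 6 solutions.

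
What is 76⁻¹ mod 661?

374

gcd(661, 76) = 1  (661 = 8*76 + 53, 76 = 1*53 + 23, 53 = 2*23 + 7, 23 = 3*7 + 2, 7 = 3*2 + 1, 2 = 2*1).
Back-substituting, 76*(-287) + 661*(33) = 1.
So 76*-287 ≡ 1 (mod 661), and -287 mod 661 = 374.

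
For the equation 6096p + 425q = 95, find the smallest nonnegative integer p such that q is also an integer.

120

gcd(6096, 425):
  6096 = 14·425 + 146
  425 = 2·146 + 133
  146 = 1·133 + 13
  133 = 10·13 + 3
  13 = 4·3 + 1
  3 = 3·1
so gcd(6096, 425) = 1.
1 divides 95, so solutions exist.
Back-substitute for Bézout coefficients:
  1 = 13 - 4·3
  ... = 6096·(131) + 425·(-1879)
Scale by 95/1 = 95: (p₀, q₀) = (12445, -178505).
General solution: p = 12445 + 425t, q = -178505 - 6096t for integer t.
p ≥ 0: smallest is 12445 mod 425 = 120 (at t = -29), with q = -1721.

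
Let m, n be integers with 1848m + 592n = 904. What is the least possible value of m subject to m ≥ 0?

gcd(1848, 592):
  1848 = 3·592 + 72
  592 = 8·72 + 16
  72 = 4·16 + 8
  16 = 2·8
so gcd(1848, 592) = 8.
8 divides 904, so solutions exist.
Back-substitute for Bézout coefficients:
  8 = 72 - 4·16
  ... = 1848·(33) + 592·(-103)
Scale by 904/8 = 113: (m₀, n₀) = (3729, -11639).
General solution: m = 3729 + 74t, n = -11639 - 231t for integer t.
m ≥ 0: smallest is 3729 mod 74 = 29 (at t = -50), with n = -89.

29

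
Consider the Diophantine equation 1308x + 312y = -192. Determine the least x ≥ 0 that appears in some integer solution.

2

gcd(1308, 312):
  1308 = 4·312 + 60
  312 = 5·60 + 12
  60 = 5·12
so gcd(1308, 312) = 12.
12 divides -192, so solutions exist.
Back-substitute for Bézout coefficients:
  12 = 312 - 5·60
  ... = 1308·(-5) + 312·(21)
Scale by -192/12 = -16: (x₀, y₀) = (80, -336).
General solution: x = 80 + 26t, y = -336 - 109t for integer t.
x ≥ 0: smallest is 80 mod 26 = 2 (at t = -3), with y = -9.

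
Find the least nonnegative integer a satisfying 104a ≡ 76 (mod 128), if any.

no solution

gcd(128, 104) = 8  (128 = 1×104 + 24, 104 = 4×24 + 8, 24 = 3×8).
8 does not divide 76, so the congruence has no solution.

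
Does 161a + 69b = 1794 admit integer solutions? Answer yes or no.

gcd(161, 69) = 23.
23 divides 1794, so integer solutions exist.

yes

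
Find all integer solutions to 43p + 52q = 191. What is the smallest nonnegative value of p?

25

gcd(52, 43) = 1  (52 = 1*43 + 9, 43 = 4*9 + 7, 9 = 1*7 + 2, 7 = 3*2 + 1, 2 = 2*1).
1 divides 191, so solutions exist.
Back-substituting, 43*(23) + 52*(-19) = 1.
Scale by 191/1 = 191: (p₀, q₀) = (4393, -3629).
General solution: p = 4393 + 52t, q = -3629 - 43t for integer t.
p ≥ 0: smallest is 4393 mod 52 = 25 (at t = -84), with q = -17.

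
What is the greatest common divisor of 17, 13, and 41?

1

gcd(17, 13):
  17 = 1×13 + 4
  13 = 3×4 + 1
  4 = 4×1
so gcd(17, 13) = 1.
gcd(1, 41) = 1.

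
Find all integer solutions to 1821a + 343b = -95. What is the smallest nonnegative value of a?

gcd(1821, 343):
  1821 = 5·343 + 106
  343 = 3·106 + 25
  106 = 4·25 + 6
  25 = 4·6 + 1
  6 = 6·1
so gcd(1821, 343) = 1.
1 divides -95, so solutions exist.
Back-substitute for Bézout coefficients:
  1 = 25 - 4·6
  ... = 1821·(-55) + 343·(292)
Scale by -95/1 = -95: (a₀, b₀) = (5225, -27740).
General solution: a = 5225 + 343t, b = -27740 - 1821t for integer t.
a ≥ 0: smallest is 5225 mod 343 = 80 (at t = -15), with b = -425.

80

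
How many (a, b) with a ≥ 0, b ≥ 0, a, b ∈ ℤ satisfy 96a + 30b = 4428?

gcd(96, 30) = 6  (96 = 3·30 + 6, 30 = 5·6).
Back-substituting, 96·(1) + 30·(-3) = 6.
Scale by 738: one solution is (738, -2214). Reduce a mod 5: (3, 138).
General: a = 3 + 5t, b = 138 - 16t.
a ≥ 0 ⇒ t ≥ 0; b ≥ 0 ⇒ t ≤ 8. So t ∈ [0, 8]: 9 solutions.

9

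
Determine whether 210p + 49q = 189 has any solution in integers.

gcd(210, 49) = 7  (210 = 4·49 + 14, 49 = 3·14 + 7, 14 = 2·7).
7 divides 189, so integer solutions exist.

yes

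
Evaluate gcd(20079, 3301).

1

gcd(20079, 3301) = 1  (20079 = 6·3301 + 273, 3301 = 12·273 + 25, 273 = 10·25 + 23, 25 = 1·23 + 2, 23 = 11·2 + 1, 2 = 2·1).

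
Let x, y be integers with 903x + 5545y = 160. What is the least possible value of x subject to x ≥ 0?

3660

gcd(5545, 903):
  5545 = 6·903 + 127
  903 = 7·127 + 14
  127 = 9·14 + 1
  14 = 14·1
so gcd(5545, 903) = 1.
1 divides 160, so solutions exist.
Back-substitute for Bézout coefficients:
  1 = 127 - 9·14
  ... = 903·(-393) + 5545·(64)
Scale by 160/1 = 160: (x₀, y₀) = (-62880, 10240).
General solution: x = -62880 + 5545t, y = 10240 - 903t for integer t.
x ≥ 0: smallest is -62880 mod 5545 = 3660 (at t = 12), with y = -596.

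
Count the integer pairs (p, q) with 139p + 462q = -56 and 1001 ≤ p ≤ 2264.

3

gcd(462, 139):
  462 = 3·139 + 45
  139 = 3·45 + 4
  45 = 11·4 + 1
  4 = 4·1
so gcd(462, 139) = 1.
Back-substitute for Bézout coefficients:
  1 = 45 - 11·4
  ... = 139·(-113) + 462·(34)
Scale by -56: particular solution (6328, -1904); reduce p mod 462: (322, -97).
General solution: p = 322 + 462t, q = -97 - 139t for integer t.
1001 ≤ 322 + 462t ≤ 2264 gives t ∈ [2, 4], which is 3 values.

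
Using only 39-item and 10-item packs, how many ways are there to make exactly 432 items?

1

Need nonnegative integers with 39j + 10k = 432.
gcd(39, 10) = 1, and 39·(-1) + 10·(4) = 1.
So (j₀, k₀) = (-432, 1728); general j = -432 + 10t, k = 1728 - 39t.
j ≥ 0 ⇒ t ≥ 44; k ≥ 0 ⇒ t ≤ 44. That's 1 value of t.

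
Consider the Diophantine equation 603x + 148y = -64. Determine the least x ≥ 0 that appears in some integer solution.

48

gcd(603, 148) = 1  (603 = 4*148 + 11, 148 = 13*11 + 5, 11 = 2*5 + 1, 5 = 5*1).
1 divides -64, so solutions exist.
Back-substituting, 603*(27) + 148*(-110) = 1.
Scale by -64/1 = -64: (x₀, y₀) = (-1728, 7040).
General solution: x = -1728 + 148t, y = 7040 - 603t for integer t.
x ≥ 0: smallest is -1728 mod 148 = 48 (at t = 12), with y = -196.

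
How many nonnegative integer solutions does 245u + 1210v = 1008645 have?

gcd(1210, 245):
  1210 = 4×245 + 230
  245 = 1×230 + 15
  230 = 15×15 + 5
  15 = 3×5
so gcd(1210, 245) = 5.
Back-substitute for Bézout coefficients:
  5 = 230 - 15×15
  ... = 245×(-79) + 1210×(16)
Scale by 201729: one solution is (-15936591, 3227664). Reduce u mod 242: (77, 818).
General: u = 77 + 242t, v = 818 - 49t.
u ≥ 0 ⇒ t ≥ 0; v ≥ 0 ⇒ t ≤ 16. So t ∈ [0, 16]: 17 solutions.

17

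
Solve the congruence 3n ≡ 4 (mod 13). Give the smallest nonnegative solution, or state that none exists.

10

gcd(13, 3):
  13 = 4·3 + 1
  3 = 3·1
so gcd(13, 3) = 1.
1 divides 4, so solutions exist.
Back-substitute for Bézout coefficients:
  1 = 13 - 4·3
  ... = 3·(-4) + 13·(1)
So 3·(-4) ≡ 1 (mod 13); multiply by 4: n ≡ -16 (mod 13).
Smallest nonnegative: n = -16 mod 13 = 10.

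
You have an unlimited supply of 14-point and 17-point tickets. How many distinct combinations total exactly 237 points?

1

Need nonnegative integers with 14j + 17k = 237.
gcd(14, 17) = 1, and 14·(-6) + 17·(5) = 1.
So (j₀, k₀) = (-1422, 1185); general j = -1422 + 17t, k = 1185 - 14t.
j ≥ 0 ⇒ t ≥ 84; k ≥ 0 ⇒ t ≤ 84. That's 1 value of t.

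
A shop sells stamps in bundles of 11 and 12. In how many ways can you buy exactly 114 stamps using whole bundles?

1

Need nonnegative integers with 11j + 12k = 114.
gcd(11, 12) = 1, and 11·(-1) + 12·(1) = 1.
So (j₀, k₀) = (-114, 114); general j = -114 + 12t, k = 114 - 11t.
j ≥ 0 ⇒ t ≥ 10; k ≥ 0 ⇒ t ≤ 10. That's 1 value of t.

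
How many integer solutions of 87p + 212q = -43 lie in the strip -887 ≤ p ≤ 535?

7

gcd(212, 87):
  212 = 2×87 + 38
  87 = 2×38 + 11
  38 = 3×11 + 5
  11 = 2×5 + 1
  5 = 5×1
so gcd(212, 87) = 1.
Back-substitute for Bézout coefficients:
  1 = 11 - 2×5
  ... = 87×(39) + 212×(-16)
Scale by -43: particular solution (-1677, 688); reduce p mod 212: (19, -8).
General solution: p = 19 + 212t, q = -8 - 87t for integer t.
-887 ≤ 19 + 212t ≤ 535 gives t ∈ [-4, 2], which is 7 values.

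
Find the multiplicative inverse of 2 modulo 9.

5

gcd(9, 2) = 1.
By Bézout, 2*(-4) + 9*(1) = 1.
So 2*-4 ≡ 1 (mod 9), and -4 mod 9 = 5.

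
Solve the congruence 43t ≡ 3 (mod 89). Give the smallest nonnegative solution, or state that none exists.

gcd(89, 43) = 1  (89 = 2*43 + 3, 43 = 14*3 + 1, 3 = 3*1).
1 divides 3, so solutions exist.
Back-substituting, 43*(29) + 89*(-14) = 1.
So 43*(29) ≡ 1 (mod 89); multiply by 3: t ≡ 87 (mod 89).
Smallest nonnegative: t = 87 mod 89 = 87.

87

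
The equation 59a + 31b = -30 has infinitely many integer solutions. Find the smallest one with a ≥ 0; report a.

gcd(59, 31) = 1  (59 = 1*31 + 28, 31 = 1*28 + 3, 28 = 9*3 + 1, 3 = 3*1).
1 divides -30, so solutions exist.
Back-substituting, 59*(10) + 31*(-19) = 1.
Scale by -30/1 = -30: (a₀, b₀) = (-300, 570).
General solution: a = -300 + 31t, b = 570 - 59t for integer t.
a ≥ 0: smallest is -300 mod 31 = 10 (at t = 10), with b = -20.

10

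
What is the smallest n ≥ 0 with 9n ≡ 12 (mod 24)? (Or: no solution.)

4

gcd(24, 9):
  24 = 2·9 + 6
  9 = 1·6 + 3
  6 = 2·3
so gcd(24, 9) = 3.
3 divides 12, so solutions exist.
Back-substitute for Bézout coefficients:
  3 = 9 - 1·6
  ... = 9·(3) + 24·(-1)
So 9·(3) ≡ 3 (mod 24); multiply by 4: n ≡ 12 (mod 8).
Smallest nonnegative: n = 12 mod 8 = 4.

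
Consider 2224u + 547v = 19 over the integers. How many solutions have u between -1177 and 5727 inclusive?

12

gcd(2224, 547) = 1  (2224 = 4×547 + 36, 547 = 15×36 + 7, 36 = 5×7 + 1, 7 = 7×1).
Back-substituting, 2224×(76) + 547×(-309) = 1.
Scale by 19: particular solution (1444, -5871); reduce u mod 547: (350, -1423).
General solution: u = 350 + 547t, v = -1423 - 2224t for integer t.
-1177 ≤ 350 + 547t ≤ 5727 gives t ∈ [-2, 9], which is 12 values.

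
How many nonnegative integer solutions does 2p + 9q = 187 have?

10

gcd(9, 2) = 1  (9 = 4*2 + 1, 2 = 2*1).
Back-substituting, 2*(-4) + 9*(1) = 1.
Scale by 187: one solution is (-748, 187). Reduce p mod 9: (8, 19).
General: p = 8 + 9t, q = 19 - 2t.
p ≥ 0 ⇒ t ≥ 0; q ≥ 0 ⇒ t ≤ 9. So t ∈ [0, 9]: 10 solutions.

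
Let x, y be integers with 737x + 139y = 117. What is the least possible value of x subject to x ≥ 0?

112

gcd(737, 139):
  737 = 5*139 + 42
  139 = 3*42 + 13
  42 = 3*13 + 3
  13 = 4*3 + 1
  3 = 3*1
so gcd(737, 139) = 1.
1 divides 117, so solutions exist.
Back-substitute for Bézout coefficients:
  1 = 13 - 4*3
  ... = 737*(-43) + 139*(228)
Scale by 117/1 = 117: (x₀, y₀) = (-5031, 26676).
General solution: x = -5031 + 139t, y = 26676 - 737t for integer t.
x ≥ 0: smallest is -5031 mod 139 = 112 (at t = 37), with y = -593.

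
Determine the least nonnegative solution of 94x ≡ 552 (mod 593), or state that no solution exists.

gcd(593, 94) = 1  (593 = 6·94 + 29, 94 = 3·29 + 7, 29 = 4·7 + 1, 7 = 7·1).
1 divides 552, so solutions exist.
Back-substituting, 94·(-82) + 593·(13) = 1.
So 94·(-82) ≡ 1 (mod 593); multiply by 552: x ≡ -45264 (mod 593).
Smallest nonnegative: x = -45264 mod 593 = 397.

397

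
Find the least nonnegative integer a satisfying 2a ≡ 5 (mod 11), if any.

gcd(11, 2):
  11 = 5·2 + 1
  2 = 2·1
so gcd(11, 2) = 1.
1 divides 5, so solutions exist.
Back-substitute for Bézout coefficients:
  1 = 11 - 5·2
  ... = 2·(-5) + 11·(1)
So 2·(-5) ≡ 1 (mod 11); multiply by 5: a ≡ -25 (mod 11).
Smallest nonnegative: a = -25 mod 11 = 8.

8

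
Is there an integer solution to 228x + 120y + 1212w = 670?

no

gcd(228, 120):
  228 = 1×120 + 108
  120 = 1×108 + 12
  108 = 9×12
so gcd(228, 120) = 12.
gcd(12, 1212) = 12.
12 does not divide 670 (remainder 10), so no integer solutions.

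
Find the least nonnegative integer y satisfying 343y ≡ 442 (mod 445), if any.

144

gcd(445, 343) = 1.
1 divides 442, so solutions exist.
By Bézout, 343*(-48) + 445*(37) = 1.
So 343*(-48) ≡ 1 (mod 445); multiply by 442: y ≡ -21216 (mod 445).
Smallest nonnegative: y = -21216 mod 445 = 144.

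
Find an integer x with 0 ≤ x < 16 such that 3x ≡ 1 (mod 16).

gcd(16, 3):
  16 = 5·3 + 1
  3 = 3·1
so gcd(16, 3) = 1.
Back-substitute for Bézout coefficients:
  1 = 16 - 5·3
  ... = 3·(-5) + 16·(1)
So 3·-5 ≡ 1 (mod 16), and -5 mod 16 = 11.

11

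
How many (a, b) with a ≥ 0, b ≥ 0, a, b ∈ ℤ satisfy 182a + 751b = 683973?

5

gcd(751, 182) = 1  (751 = 4×182 + 23, 182 = 7×23 + 21, 23 = 1×21 + 2, 21 = 10×2 + 1, 2 = 2×1).
Back-substituting, 182×(359) + 751×(-87) = 1.
Scale by 683973: one solution is (245546307, -59505651). Reduce a mod 751: (98, 887).
General: a = 98 + 751t, b = 887 - 182t.
a ≥ 0 ⇒ t ≥ 0; b ≥ 0 ⇒ t ≤ 4. So t ∈ [0, 4]: 5 solutions.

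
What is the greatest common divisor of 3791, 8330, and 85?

gcd(8330, 3791) = 17.
gcd(17, 85) = 17.

17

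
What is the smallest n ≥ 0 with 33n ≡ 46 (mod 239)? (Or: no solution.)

139

gcd(239, 33) = 1  (239 = 7·33 + 8, 33 = 4·8 + 1, 8 = 8·1).
1 divides 46, so solutions exist.
Back-substituting, 33·(29) + 239·(-4) = 1.
So 33·(29) ≡ 1 (mod 239); multiply by 46: n ≡ 1334 (mod 239).
Smallest nonnegative: n = 1334 mod 239 = 139.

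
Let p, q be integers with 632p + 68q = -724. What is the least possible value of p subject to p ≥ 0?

8

gcd(632, 68) = 4  (632 = 9*68 + 20, 68 = 3*20 + 8, 20 = 2*8 + 4, 8 = 2*4).
4 divides -724, so solutions exist.
Back-substituting, 632*(7) + 68*(-65) = 4.
Scale by -724/4 = -181: (p₀, q₀) = (-1267, 11765).
General solution: p = -1267 + 17t, q = 11765 - 158t for integer t.
p ≥ 0: smallest is -1267 mod 17 = 8 (at t = 75), with q = -85.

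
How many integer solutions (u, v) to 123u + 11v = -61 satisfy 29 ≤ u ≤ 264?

22

gcd(123, 11):
  123 = 11×11 + 2
  11 = 5×2 + 1
  2 = 2×1
so gcd(123, 11) = 1.
Back-substitute for Bézout coefficients:
  1 = 11 - 5×2
  ... = 123×(-5) + 11×(56)
Scale by -61: particular solution (305, -3416); reduce u mod 11: (8, -95).
General solution: u = 8 + 11t, v = -95 - 123t for integer t.
29 ≤ 8 + 11t ≤ 264 gives t ∈ [2, 23], which is 22 values.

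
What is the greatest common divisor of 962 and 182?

26

gcd(962, 182) = 26  (962 = 5·182 + 52, 182 = 3·52 + 26, 52 = 2·26).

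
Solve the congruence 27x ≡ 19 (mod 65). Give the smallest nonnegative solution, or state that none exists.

gcd(65, 27):
  65 = 2×27 + 11
  27 = 2×11 + 5
  11 = 2×5 + 1
  5 = 5×1
so gcd(65, 27) = 1.
1 divides 19, so solutions exist.
Back-substitute for Bézout coefficients:
  1 = 11 - 2×5
  ... = 27×(-12) + 65×(5)
So 27×(-12) ≡ 1 (mod 65); multiply by 19: x ≡ -228 (mod 65).
Smallest nonnegative: x = -228 mod 65 = 32.

32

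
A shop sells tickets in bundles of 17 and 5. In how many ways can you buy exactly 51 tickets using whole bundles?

Need nonnegative integers with 17j + 5k = 51.
gcd(17, 5) = 1, and 17·(-2) + 5·(7) = 1.
So (j₀, k₀) = (-102, 357); general j = -102 + 5t, k = 357 - 17t.
j ≥ 0 ⇒ t ≥ 21; k ≥ 0 ⇒ t ≤ 21. That's 1 value of t.

1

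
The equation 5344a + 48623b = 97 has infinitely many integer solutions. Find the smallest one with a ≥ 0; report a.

36258

gcd(48623, 5344):
  48623 = 9·5344 + 527
  5344 = 10·527 + 74
  527 = 7·74 + 9
  74 = 8·9 + 2
  9 = 4·2 + 1
  2 = 2·1
so gcd(48623, 5344) = 1.
1 divides 97, so solutions exist.
Back-substitute for Bézout coefficients:
  1 = 9 - 4·2
  ... = 5344·(-21682) + 48623·(2383)
Scale by 97/1 = 97: (a₀, b₀) = (-2103154, 231151).
General solution: a = -2103154 + 48623t, b = 231151 - 5344t for integer t.
a ≥ 0: smallest is -2103154 mod 48623 = 36258 (at t = 44), with b = -3985.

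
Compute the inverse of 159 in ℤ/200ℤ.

gcd(200, 159) = 1.
By Bézout, 159*(39) + 200*(-31) = 1.
So 159*39 ≡ 1 (mod 200), and 39 mod 200 = 39.

39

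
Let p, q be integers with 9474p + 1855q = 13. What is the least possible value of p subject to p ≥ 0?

317

gcd(9474, 1855) = 1  (9474 = 5*1855 + 199, 1855 = 9*199 + 64, 199 = 3*64 + 7, 64 = 9*7 + 1, 7 = 7*1).
1 divides 13, so solutions exist.
Back-substituting, 9474*(-261) + 1855*(1333) = 1.
Scale by 13/1 = 13: (p₀, q₀) = (-3393, 17329).
General solution: p = -3393 + 1855t, q = 17329 - 9474t for integer t.
p ≥ 0: smallest is -3393 mod 1855 = 317 (at t = 2), with q = -1619.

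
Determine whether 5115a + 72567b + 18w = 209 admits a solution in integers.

no

gcd(72567, 5115) = 33  (72567 = 14*5115 + 957, 5115 = 5*957 + 330, 957 = 2*330 + 297, 330 = 1*297 + 33, 297 = 9*33).
gcd(33, 18) = 3.
3 does not divide 209 (remainder 2), so no integer solutions.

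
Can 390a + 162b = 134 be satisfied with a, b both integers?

no

gcd(390, 162):
  390 = 2*162 + 66
  162 = 2*66 + 30
  66 = 2*30 + 6
  30 = 5*6
so gcd(390, 162) = 6.
6 does not divide 134 (remainder 2), so no integer solutions.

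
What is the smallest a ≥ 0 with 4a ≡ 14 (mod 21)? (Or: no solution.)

14

gcd(21, 4):
  21 = 5×4 + 1
  4 = 4×1
so gcd(21, 4) = 1.
1 divides 14, so solutions exist.
Back-substitute for Bézout coefficients:
  1 = 21 - 5×4
  ... = 4×(-5) + 21×(1)
So 4×(-5) ≡ 1 (mod 21); multiply by 14: a ≡ -70 (mod 21).
Smallest nonnegative: a = -70 mod 21 = 14.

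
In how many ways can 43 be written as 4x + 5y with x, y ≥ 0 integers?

gcd(5, 4) = 1.
By Bézout, 4×(-1) + 5×(1) = 1.
One solution: (2, 7).
General: x = 2 + 5t, y = 7 - 4t.
x ≥ 0 ⇒ t ≥ 0; y ≥ 0 ⇒ t ≤ 1. So t ∈ [0, 1]: 2 solutions.

2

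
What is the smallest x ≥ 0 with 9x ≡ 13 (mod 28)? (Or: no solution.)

gcd(28, 9):
  28 = 3*9 + 1
  9 = 9*1
so gcd(28, 9) = 1.
1 divides 13, so solutions exist.
Back-substitute for Bézout coefficients:
  1 = 28 - 3*9
  ... = 9*(-3) + 28*(1)
So 9*(-3) ≡ 1 (mod 28); multiply by 13: x ≡ -39 (mod 28).
Smallest nonnegative: x = -39 mod 28 = 17.

17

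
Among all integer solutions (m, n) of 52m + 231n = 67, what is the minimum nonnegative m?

gcd(231, 52):
  231 = 4*52 + 23
  52 = 2*23 + 6
  23 = 3*6 + 5
  6 = 1*5 + 1
  5 = 5*1
so gcd(231, 52) = 1.
1 divides 67, so solutions exist.
Back-substitute for Bézout coefficients:
  1 = 6 - 1*5
  ... = 52*(40) + 231*(-9)
Scale by 67/1 = 67: (m₀, n₀) = (2680, -603).
General solution: m = 2680 + 231t, n = -603 - 52t for integer t.
m ≥ 0: smallest is 2680 mod 231 = 139 (at t = -11), with n = -31.

139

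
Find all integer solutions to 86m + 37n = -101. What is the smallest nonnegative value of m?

7

gcd(86, 37) = 1.
1 divides -101, so solutions exist.
By Bézout, 86*(-3) + 37*(7) = 1.
Scale by -101/1 = -101: (m₀, n₀) = (303, -707).
General solution: m = 303 + 37t, n = -707 - 86t for integer t.
m ≥ 0: smallest is 303 mod 37 = 7 (at t = -8), with n = -19.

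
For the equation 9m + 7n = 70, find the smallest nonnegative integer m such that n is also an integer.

gcd(9, 7) = 1  (9 = 1·7 + 2, 7 = 3·2 + 1, 2 = 2·1).
1 divides 70, so solutions exist.
Back-substituting, 9·(-3) + 7·(4) = 1.
Scale by 70/1 = 70: (m₀, n₀) = (-210, 280).
General solution: m = -210 + 7t, n = 280 - 9t for integer t.
m ≥ 0: smallest is -210 mod 7 = 0 (at t = 30), with n = 10.

0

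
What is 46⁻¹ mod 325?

gcd(325, 46) = 1  (325 = 7*46 + 3, 46 = 15*3 + 1, 3 = 3*1).
Back-substituting, 46*(106) + 325*(-15) = 1.
So 46*106 ≡ 1 (mod 325), and 106 mod 325 = 106.

106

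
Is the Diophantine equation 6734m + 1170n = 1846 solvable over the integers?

gcd(6734, 1170) = 26  (6734 = 5*1170 + 884, 1170 = 1*884 + 286, 884 = 3*286 + 26, 286 = 11*26).
26 divides 1846, so integer solutions exist.

yes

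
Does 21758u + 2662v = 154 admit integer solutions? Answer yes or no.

yes

gcd(21758, 2662):
  21758 = 8*2662 + 462
  2662 = 5*462 + 352
  462 = 1*352 + 110
  352 = 3*110 + 22
  110 = 5*22
so gcd(21758, 2662) = 22.
22 divides 154, so integer solutions exist.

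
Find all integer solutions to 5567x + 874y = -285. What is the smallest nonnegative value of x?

gcd(5567, 874):
  5567 = 6*874 + 323
  874 = 2*323 + 228
  323 = 1*228 + 95
  228 = 2*95 + 38
  95 = 2*38 + 19
  38 = 2*19
so gcd(5567, 874) = 19.
19 divides -285, so solutions exist.
Back-substitute for Bézout coefficients:
  19 = 95 - 2*38
  ... = 5567*(19) + 874*(-121)
Scale by -285/19 = -15: (x₀, y₀) = (-285, 1815).
General solution: x = -285 + 46t, y = 1815 - 293t for integer t.
x ≥ 0: smallest is -285 mod 46 = 37 (at t = 7), with y = -236.

37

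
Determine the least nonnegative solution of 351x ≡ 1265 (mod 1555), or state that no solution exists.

1470

gcd(1555, 351) = 1  (1555 = 4*351 + 151, 351 = 2*151 + 49, 151 = 3*49 + 4, 49 = 12*4 + 1, 4 = 4*1).
1 divides 1265, so solutions exist.
Back-substituting, 351*(381) + 1555*(-86) = 1.
So 351*(381) ≡ 1 (mod 1555); multiply by 1265: x ≡ 481965 (mod 1555).
Smallest nonnegative: x = 481965 mod 1555 = 1470.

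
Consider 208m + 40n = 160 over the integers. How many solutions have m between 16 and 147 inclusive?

gcd(208, 40) = 8.
By Bézout, 208*(1) + 40*(-5) = 8.
Particular solution: (0, 4).
General solution: m = 0 + 5t, n = 4 - 26t for integer t.
16 ≤ 0 + 5t ≤ 147 gives t ∈ [4, 29], which is 26 values.

26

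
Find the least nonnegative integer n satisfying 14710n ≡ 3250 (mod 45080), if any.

gcd(45080, 14710):
  45080 = 3·14710 + 950
  14710 = 15·950 + 460
  950 = 2·460 + 30
  460 = 15·30 + 10
  30 = 3·10
so gcd(45080, 14710) = 10.
10 divides 3250, so solutions exist.
Back-substitute for Bézout coefficients:
  10 = 460 - 15·30
  ... = 14710·(1471) + 45080·(-480)
So 14710·(1471) ≡ 10 (mod 45080); multiply by 325: n ≡ 478075 (mod 4508).
Smallest nonnegative: n = 478075 mod 4508 = 227.

227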